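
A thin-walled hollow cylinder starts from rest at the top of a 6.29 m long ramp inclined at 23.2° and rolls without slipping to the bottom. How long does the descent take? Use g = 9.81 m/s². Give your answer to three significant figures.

t ≈ 2.55 s

Here I = MR², so the shape factor k = I/(MR²) = 1.
Along the incline Mg sinθ − f = Ma, and torque about the center fR = Iα = kMR²(a/R) gives f = kMa.
Hence a = g sinθ/(1+k) = 9.81×sin23.2°/2 = 1.932 m/s².
With constant a from rest, t = √(2L/a) = √(2·6.29/1.932) ≈ 2.55 s.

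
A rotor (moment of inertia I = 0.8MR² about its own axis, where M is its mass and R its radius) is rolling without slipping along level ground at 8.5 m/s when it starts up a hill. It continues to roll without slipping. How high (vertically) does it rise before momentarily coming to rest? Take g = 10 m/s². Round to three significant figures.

Here I = 0.8MR², so the shape factor k = I/(MR²) = 0.8.
The rolling condition ω = v/R makes the rotational term ½I(v/R)² = ½kMv², so KE_total = ½(1+k)Mv² = (9/10)Mv².
At the top the kinetic energy is zero, so (9/10)Mv₀² = Mgh.
Thus h = (1+k)v₀²/(2g) = 1.8 × 8.5² / (2 × 10) ≈ 6.50 m.

h ≈ 6.50 m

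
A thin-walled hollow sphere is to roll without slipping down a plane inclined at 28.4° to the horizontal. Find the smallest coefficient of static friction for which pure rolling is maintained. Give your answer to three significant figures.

For this body I = (2/3)MR², i.e. k = I/(MR²) = 2/3.
Newton's second law down the slope: Mg sinθ − f = Ma. The torque equation fR = Iα (with α = a/R) gives f = kMa.
These give a = g sinθ/(1+k) and the required friction f = kMg sinθ/(1+k).
With N = Mg cosθ, the no-slip condition f ≤ μN gives μ_min = f/N = k tanθ/(1+k).
μ_min = (2/3) × tan28.4° / 1.667 ≈ 0.216.

μ_min ≈ 0.216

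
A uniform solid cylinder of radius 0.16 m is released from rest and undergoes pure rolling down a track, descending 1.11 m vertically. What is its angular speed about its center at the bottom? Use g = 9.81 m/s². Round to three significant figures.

Here I = (1/2)MR², so the shape factor k = I/(MR²) = 0.5.
Pure rolling means v = ωR; then KE = ½Mv² + ½I(v/R)² = ½(1+k)Mv² = (3/4)Mv².
Energy conservation Mgh = ½(1+k)Mv² gives v = √(2gh/(1+k)) = √(2 × 9.81 × 1.11 / 1.5) = 3.81 m/s.
The angular speed follows from ω = v/R = 3.81/0.16 ≈ 23.8 rad/s.

ω ≈ 23.8 rad/s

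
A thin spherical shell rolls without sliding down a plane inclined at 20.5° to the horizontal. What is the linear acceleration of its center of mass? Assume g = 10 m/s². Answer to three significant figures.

Here I = (2/3)MR², so the shape factor k = I/(MR²) = 2/3.
Newton's second law down the slope: Mg sinθ − f = Ma. The torque equation fR = Iα (with α = a/R) gives f = kMa.
Eliminating f: Mg sinθ = (1+k)Ma, so a = g sinθ/(1+k) = 10 × sin20.5° / 1.667 ≈ 2.10 m/s².

a ≈ 2.10 m/s²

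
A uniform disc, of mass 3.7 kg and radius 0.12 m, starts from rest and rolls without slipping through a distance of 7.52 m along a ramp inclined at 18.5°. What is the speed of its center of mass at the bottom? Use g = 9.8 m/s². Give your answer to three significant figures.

Here I = (1/2)MR², so the shape factor k = I/(MR²) = 0.5.
The rolling condition ω = v/R makes the rotational term ½I(v/R)² = ½kMv², so KE_total = ½(1+k)Mv² = (3/4)Mv².
The vertical drop is h = L sinθ = 7.52 × sin18.5° = 2.386 m.
Setting Mgh = (3/4)Mv² gives v = √(2gh/(1+k)) = √(2·9.8·2.386/1.5) ≈ 5.58 m/s.

v ≈ 5.58 m/s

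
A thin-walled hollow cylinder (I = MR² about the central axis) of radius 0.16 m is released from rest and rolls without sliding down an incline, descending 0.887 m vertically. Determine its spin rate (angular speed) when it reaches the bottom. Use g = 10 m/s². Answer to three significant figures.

ω ≈ 18.6 rad/s

With I = MR², the ratio k = I/(MR²) is 1.
Pure rolling means v = ωR; then KE = ½Mv² + ½I(v/R)² = ½(1+k)Mv² = Mv².
Energy conservation Mgh = ½(1+k)Mv² gives v = √(2gh/(1+k)) = √(2 × 10 × 0.887 / 2) = 2.978 m/s.
Then ω = v/R = 2.978 / 0.16 ≈ 18.6 rad/s.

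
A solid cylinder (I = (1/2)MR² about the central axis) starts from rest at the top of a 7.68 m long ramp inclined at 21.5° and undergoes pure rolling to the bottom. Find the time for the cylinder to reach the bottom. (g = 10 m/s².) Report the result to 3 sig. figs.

Here I = (1/2)MR², so the shape factor k = I/(MR²) = 0.5.
Along the incline Mg sinθ − f = Ma, and torque about the center fR = Iα = kMR²(a/R) gives f = kMa.
Hence a = g sinθ/(1+k) = 10×sin21.5°/1.5 = 2.443 m/s².
Starting from rest, L = ½at², so t = √(2L/a) = √(2×7.68/2.443) ≈ 2.51 s.

t ≈ 2.51 s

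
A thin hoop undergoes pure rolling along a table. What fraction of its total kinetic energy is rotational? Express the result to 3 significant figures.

fraction ≈ 0.500

Here I = MR², so the shape factor k = I/(MR²) = 1.
Since ω = v/R, the translational part is ½Mv² and the rotational part is ½I(v/R)² = ½kMv²; the total is ½(1+k)Mv².
The rotational fraction is therefore k/(1+k) = 1/2 ≈ 0.500.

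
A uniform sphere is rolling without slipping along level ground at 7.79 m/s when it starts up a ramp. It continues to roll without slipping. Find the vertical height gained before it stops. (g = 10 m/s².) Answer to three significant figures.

The moment of inertia is (2/5)MR², giving k ≡ I/(MR²) = 0.4.
The rolling condition ω = v/R makes the rotational term ½I(v/R)² = ½kMv², so KE_total = ½(1+k)Mv² = (7/10)Mv².
At the top the kinetic energy is zero, so (7/10)Mv₀² = Mgh.
Thus h = (1+k)v₀²/(2g) = 1.4 × 7.79² / (2 × 10) ≈ 4.25 m.

h ≈ 4.25 m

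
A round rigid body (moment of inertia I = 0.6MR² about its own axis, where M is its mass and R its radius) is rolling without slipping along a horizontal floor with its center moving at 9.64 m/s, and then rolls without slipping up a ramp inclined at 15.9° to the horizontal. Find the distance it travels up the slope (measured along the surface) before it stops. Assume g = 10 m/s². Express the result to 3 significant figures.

d ≈ 27.1 m

The moment of inertia is 0.6MR², giving k ≡ I/(MR²) = 0.6.
Rolling without slipping gives ω = v/R, so the total kinetic energy is ½Mv² + ½Iω² = ½(1+k)Mv² = (4/5)Mv².
Setting this equal to Mgh gives the vertical rise h = (1+k)v₀²/(2g) = 1.6×9.64²/(2×10) = 7.434 m.
Along the incline, d = h/sinθ = 7.434/sin15.9° ≈ 27.1 m.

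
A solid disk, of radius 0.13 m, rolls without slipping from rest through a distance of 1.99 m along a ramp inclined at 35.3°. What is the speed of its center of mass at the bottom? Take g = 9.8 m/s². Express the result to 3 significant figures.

For this body I = (1/2)MR², i.e. k = I/(MR²) = 0.5.
Since it rolls without slipping, ω = v/R and KE = ½Mv² + ½Iω² = ½(1+k)Mv² = (3/4)Mv².
The vertical drop is h = L sinθ = 1.99 × sin35.3° = 1.15 m.
Energy conservation: Mgh = (3/4)Mv², so v = √(2gh/(1+k)) = √(2 × 9.8 × 1.15 / 1.5) ≈ 3.88 m/s.

v ≈ 3.88 m/s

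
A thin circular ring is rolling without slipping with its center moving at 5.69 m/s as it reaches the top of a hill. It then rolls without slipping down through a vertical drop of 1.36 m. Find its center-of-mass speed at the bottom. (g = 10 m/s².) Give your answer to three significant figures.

With I = MR², the ratio k = I/(MR²) is 1.
Rolling without slipping gives ω = v/R, so the total kinetic energy is ½Mv² + ½Iω² = ½(1+k)Mv² = Mv².
Energy conservation: Mv₀² + Mgh = Mv², so v² = v₀² + 2gh/(1+k).
v = √(5.69² + 2×10×1.36/2) = √45.98 ≈ 6.78 m/s.

v ≈ 6.78 m/s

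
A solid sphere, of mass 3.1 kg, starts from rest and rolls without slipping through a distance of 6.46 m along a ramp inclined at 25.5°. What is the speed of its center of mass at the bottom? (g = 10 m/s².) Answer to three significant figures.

With I = (2/5)MR², the ratio k = I/(MR²) is 0.4.
Since it rolls without slipping, ω = v/R and KE = ½Mv² + ½Iω² = ½(1+k)Mv² = (7/10)Mv².
The vertical drop is h = L sinθ = 6.46 × sin25.5° = 2.781 m.
Setting Mgh = (7/10)Mv² gives v = √(2gh/(1+k)) = √(2·10·2.781/1.4) ≈ 6.30 m/s.

v ≈ 6.30 m/s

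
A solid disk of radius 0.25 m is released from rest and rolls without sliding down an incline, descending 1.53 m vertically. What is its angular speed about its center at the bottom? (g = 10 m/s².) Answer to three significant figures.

Here I = (1/2)MR², so the shape factor k = I/(MR²) = 0.5.
Pure rolling means v = ωR; then KE = ½Mv² + ½I(v/R)² = ½(1+k)Mv² = (3/4)Mv².
Energy conservation Mgh = ½(1+k)Mv² gives v = √(2gh/(1+k)) = √(2 × 10 × 1.53 / 1.5) = 4.517 m/s.
Then ω = v/R = 4.517 / 0.25 ≈ 18.1 rad/s.

ω ≈ 18.1 rad/s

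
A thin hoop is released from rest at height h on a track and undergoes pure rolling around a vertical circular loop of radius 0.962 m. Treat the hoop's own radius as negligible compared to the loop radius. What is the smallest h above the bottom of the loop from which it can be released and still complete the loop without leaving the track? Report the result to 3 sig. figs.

h_min ≈ 2.89 m

With I = MR², the ratio k = I/(MR²) is 1.
At the top of the loop, the minimum-contact condition is Mg = Mv_top²/r, so v_top² = gr.
With ω = v/R, the kinetic energy at speed v is ½(1+k)Mv² = Mv².
Energy conservation from release (height h) to the top (height 2r): Mgh = Mg(2r) + M·gr.
Thus h_min = 2r + (1+k)r/2 = r(2 + 2/2) = 0.962 × 3 ≈ 2.89 m.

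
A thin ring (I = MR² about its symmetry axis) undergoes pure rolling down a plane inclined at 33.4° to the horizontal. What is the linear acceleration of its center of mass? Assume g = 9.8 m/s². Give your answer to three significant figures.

The moment of inertia is MR², giving k ≡ I/(MR²) = 1.
Translational: Mg sinθ − f = Ma. Rotational about the CM: fR = Iα = kMRa, so f = kMa.
Eliminating f: Mg sinθ = (1+k)Ma, so a = g sinθ/(1+k) = 9.8 × sin33.4° / 2 ≈ 2.70 m/s².

a ≈ 2.70 m/s²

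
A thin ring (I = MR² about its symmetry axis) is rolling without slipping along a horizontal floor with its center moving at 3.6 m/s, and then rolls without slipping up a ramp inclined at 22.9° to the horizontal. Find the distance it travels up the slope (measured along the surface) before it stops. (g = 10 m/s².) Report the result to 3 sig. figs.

d ≈ 3.33 m

Here I = MR², so the shape factor k = I/(MR²) = 1.
Since it rolls without slipping, ω = v/R and KE = ½Mv² + ½Iω² = ½(1+k)Mv² = Mv².
Setting this equal to Mgh gives the vertical rise h = (1+k)v₀²/(2g) = 2×3.6²/(2×10) = 1.296 m.
The distance along the slope is d = h/sinθ = 1.296/sin22.9° ≈ 3.33 m.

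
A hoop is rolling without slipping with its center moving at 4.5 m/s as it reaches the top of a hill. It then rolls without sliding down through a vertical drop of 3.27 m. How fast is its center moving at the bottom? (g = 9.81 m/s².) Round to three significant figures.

v ≈ 7.23 m/s

For this body I = MR², i.e. k = I/(MR²) = 1.
Since it rolls without slipping, ω = v/R and KE = ½Mv² + ½Iω² = ½(1+k)Mv² = Mv².
Energy conservation: Mv₀² + Mgh = Mv², so v² = v₀² + 2gh/(1+k).
v = √(4.5² + 2×9.81×3.27/2) = √52.33 ≈ 7.23 m/s.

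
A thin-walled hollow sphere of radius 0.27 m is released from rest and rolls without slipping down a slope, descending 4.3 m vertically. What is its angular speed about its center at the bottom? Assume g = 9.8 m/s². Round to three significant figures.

ω ≈ 26.3 rad/s

For this body I = (2/3)MR², i.e. k = I/(MR²) = 2/3.
Pure rolling means v = ωR; then KE = ½Mv² + ½I(v/R)² = ½(1+k)Mv² = (5/6)Mv².
Energy conservation Mgh = ½(1+k)Mv² gives v = √(2gh/(1+k)) = √(2 × 9.8 × 4.3 / 1.667) = 7.111 m/s.
Then ω = v/R = 7.111 / 0.27 ≈ 26.3 rad/s.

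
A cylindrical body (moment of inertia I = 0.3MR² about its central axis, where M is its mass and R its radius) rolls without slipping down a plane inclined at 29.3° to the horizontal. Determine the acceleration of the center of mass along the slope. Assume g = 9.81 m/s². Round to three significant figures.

a ≈ 3.69 m/s²

Here I = 0.3MR², so the shape factor k = I/(MR²) = 0.3.
Newton's second law down the slope: Mg sinθ − f = Ma. The torque equation fR = Iα (with α = a/R) gives f = kMa.
Eliminating f: Mg sinθ = (1+k)Ma, so a = g sinθ/(1+k) = 9.81 × sin29.3° / 1.3 ≈ 3.69 m/s².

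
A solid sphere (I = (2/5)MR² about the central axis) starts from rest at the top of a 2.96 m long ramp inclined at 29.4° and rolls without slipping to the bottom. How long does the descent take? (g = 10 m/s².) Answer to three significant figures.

With I = (2/5)MR², the ratio k = I/(MR²) is 0.4.
Along the incline Mg sinθ − f = Ma, and torque about the center fR = Iα = kMR²(a/R) gives f = kMa.
Hence a = g sinθ/(1+k) = 10×sin29.4°/1.4 = 3.506 m/s².
Starting from rest, L = ½at², so t = √(2L/a) = √(2×2.96/3.506) ≈ 1.30 s.

t ≈ 1.30 s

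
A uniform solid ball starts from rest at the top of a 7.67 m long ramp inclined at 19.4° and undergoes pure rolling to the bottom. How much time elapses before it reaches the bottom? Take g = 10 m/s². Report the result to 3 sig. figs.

t ≈ 2.54 s

The moment of inertia is (2/5)MR², giving k ≡ I/(MR²) = 0.4.
Newton's second law down the slope: Mg sinθ − f = Ma. The torque equation fR = Iα (with α = a/R) gives f = kMa.
Hence a = g sinθ/(1+k) = 10×sin19.4°/1.4 = 2.373 m/s².
With constant a from rest, t = √(2L/a) = √(2·7.67/2.373) ≈ 2.54 s.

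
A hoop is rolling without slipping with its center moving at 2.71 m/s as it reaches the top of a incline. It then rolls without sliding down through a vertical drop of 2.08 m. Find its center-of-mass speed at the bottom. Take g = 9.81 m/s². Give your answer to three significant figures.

v ≈ 5.27 m/s

The moment of inertia is MR², giving k ≡ I/(MR²) = 1.
Pure rolling means v = ωR; then KE = ½Mv² + ½I(v/R)² = ½(1+k)Mv² = Mv².
Energy conservation: Mv₀² + Mgh = Mv², so v² = v₀² + 2gh/(1+k).
v = √(2.71² + 2×9.81×2.08/2) = √27.75 ≈ 5.27 m/s.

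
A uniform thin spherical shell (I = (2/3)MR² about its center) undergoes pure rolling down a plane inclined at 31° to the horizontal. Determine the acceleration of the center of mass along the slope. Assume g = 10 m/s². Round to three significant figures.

a ≈ 3.09 m/s²

With I = (2/3)MR², the ratio k = I/(MR²) is 2/3.
Newton's second law down the slope: Mg sinθ − f = Ma. The torque equation fR = Iα (with α = a/R) gives f = kMa.
Eliminating f: Mg sinθ = (1+k)Ma, so a = g sinθ/(1+k) = 10 × sin31° / 1.667 ≈ 3.09 m/s².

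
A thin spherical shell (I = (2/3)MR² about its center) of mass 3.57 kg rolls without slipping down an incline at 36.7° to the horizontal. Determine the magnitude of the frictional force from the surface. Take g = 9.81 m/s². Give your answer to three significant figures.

f ≈ 8.37 N

The moment of inertia is (2/3)MR², giving k ≡ I/(MR²) = 2/3.
Newton's second law down the slope: Mg sinθ − f = Ma. The torque equation fR = Iα (with α = a/R) gives f = kMa.
Combining, a = g sinθ/(1+k) and f = kMa = kMg sinθ/(1+k).
f = (2/3) × 3.57 × 9.81 × sin36.7° / 1.667 ≈ 8.37 N.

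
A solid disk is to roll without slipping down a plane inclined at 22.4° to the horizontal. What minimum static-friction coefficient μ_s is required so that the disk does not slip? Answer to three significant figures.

The moment of inertia is (1/2)MR², giving k ≡ I/(MR²) = 0.5.
Along the incline Mg sinθ − f = Ma, and torque about the center fR = Iα = kMR²(a/R) gives f = kMa.
These give a = g sinθ/(1+k) and the required friction f = kMg sinθ/(1+k).
The normal force is N = Mg cosθ, so μ_min = f/N = k tanθ/(1+k).
μ_min = 0.5 × tan22.4° / 1.5 ≈ 0.137.

μ_min ≈ 0.137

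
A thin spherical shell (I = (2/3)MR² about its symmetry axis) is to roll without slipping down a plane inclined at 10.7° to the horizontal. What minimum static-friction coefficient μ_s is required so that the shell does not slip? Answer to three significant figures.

Here I = (2/3)MR², so the shape factor k = I/(MR²) = 2/3.
Translational: Mg sinθ − f = Ma. Rotational about the CM: fR = Iα = kMRa, so f = kMa.
These give a = g sinθ/(1+k) and the required friction f = kMg sinθ/(1+k).
With N = Mg cosθ, the no-slip condition f ≤ μN gives μ_min = f/N = k tanθ/(1+k).
μ_min = (2/3) × tan10.7° / 1.667 ≈ 0.0756.

μ_min ≈ 0.0756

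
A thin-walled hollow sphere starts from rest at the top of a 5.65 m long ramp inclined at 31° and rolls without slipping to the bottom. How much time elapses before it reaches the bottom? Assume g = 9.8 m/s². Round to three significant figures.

t ≈ 1.93 s

With I = (2/3)MR², the ratio k = I/(MR²) is 2/3.
Along the incline Mg sinθ − f = Ma, and torque about the center fR = Iα = kMR²(a/R) gives f = kMa.
Hence a = g sinθ/(1+k) = 9.8×sin31°/1.667 = 3.028 m/s².
Starting from rest, L = ½at², so t = √(2L/a) = √(2×5.65/3.028) ≈ 1.93 s.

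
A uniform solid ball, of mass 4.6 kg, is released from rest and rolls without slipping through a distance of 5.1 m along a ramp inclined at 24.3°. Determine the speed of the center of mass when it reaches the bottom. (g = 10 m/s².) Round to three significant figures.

Here I = (2/5)MR², so the shape factor k = I/(MR²) = 0.4.
Rolling without slipping gives ω = v/R, so the total kinetic energy is ½Mv² + ½Iω² = ½(1+k)Mv² = (7/10)Mv².
The vertical drop is h = L sinθ = 5.1 × sin24.3° = 2.099 m.
Setting Mgh = (7/10)Mv² gives v = √(2gh/(1+k)) = √(2·10·2.099/1.4) ≈ 5.48 m/s.

v ≈ 5.48 m/s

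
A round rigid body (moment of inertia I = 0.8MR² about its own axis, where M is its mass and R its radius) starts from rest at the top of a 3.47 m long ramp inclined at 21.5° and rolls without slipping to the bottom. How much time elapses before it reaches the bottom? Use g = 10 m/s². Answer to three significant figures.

Here I = 0.8MR², so the shape factor k = I/(MR²) = 0.8.
Newton's second law down the slope: Mg sinθ − f = Ma. The torque equation fR = Iα (with α = a/R) gives f = kMa.
Hence a = g sinθ/(1+k) = 10×sin21.5°/1.8 = 2.036 m/s².
Starting from rest, L = ½at², so t = √(2L/a) = √(2×3.47/2.036) ≈ 1.85 s.

t ≈ 1.85 s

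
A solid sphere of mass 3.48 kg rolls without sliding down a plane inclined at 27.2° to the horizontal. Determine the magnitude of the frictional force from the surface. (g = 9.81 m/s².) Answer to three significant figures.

f ≈ 4.46 N

The moment of inertia is (2/5)MR², giving k ≡ I/(MR²) = 0.4.
Along the incline Mg sinθ − f = Ma, and torque about the center fR = Iα = kMR²(a/R) gives f = kMa.
Combining, a = g sinθ/(1+k) and f = kMa = kMg sinθ/(1+k).
f = 0.4 × 3.48 × 9.81 × sin27.2° / 1.4 ≈ 4.46 N.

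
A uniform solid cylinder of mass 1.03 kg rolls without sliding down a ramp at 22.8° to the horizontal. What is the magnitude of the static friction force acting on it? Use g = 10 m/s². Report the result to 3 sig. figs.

f ≈ 1.33 N

With I = (1/2)MR², the ratio k = I/(MR²) is 0.5.
Newton's second law down the slope: Mg sinθ − f = Ma. The torque equation fR = Iα (with α = a/R) gives f = kMa.
Combining, a = g sinθ/(1+k) and f = kMa = kMg sinθ/(1+k).
f = 0.5 × 1.03 × 10 × sin22.8° / 1.5 ≈ 1.33 N.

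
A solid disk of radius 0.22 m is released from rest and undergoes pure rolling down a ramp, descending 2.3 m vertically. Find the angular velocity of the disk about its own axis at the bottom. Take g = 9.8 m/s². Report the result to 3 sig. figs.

ω ≈ 24.9 rad/s

With I = (1/2)MR², the ratio k = I/(MR²) is 0.5.
Since it rolls without slipping, ω = v/R and KE = ½Mv² + ½Iω² = ½(1+k)Mv² = (3/4)Mv².
Energy conservation Mgh = ½(1+k)Mv² gives v = √(2gh/(1+k)) = √(2 × 9.8 × 2.3 / 1.5) = 5.482 m/s.
The angular speed follows from ω = v/R = 5.482/0.22 ≈ 24.9 rad/s.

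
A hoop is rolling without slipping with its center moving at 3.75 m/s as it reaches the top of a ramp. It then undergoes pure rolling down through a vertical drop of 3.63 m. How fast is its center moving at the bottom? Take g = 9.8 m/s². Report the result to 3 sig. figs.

v ≈ 7.05 m/s

With I = MR², the ratio k = I/(MR²) is 1.
Rolling without slipping gives ω = v/R, so the total kinetic energy is ½Mv² + ½Iω² = ½(1+k)Mv² = Mv².
Energy conservation: Mv₀² + Mgh = Mv², so v² = v₀² + 2gh/(1+k).
v = √(3.75² + 2×9.8×3.63/2) = √49.64 ≈ 7.05 m/s.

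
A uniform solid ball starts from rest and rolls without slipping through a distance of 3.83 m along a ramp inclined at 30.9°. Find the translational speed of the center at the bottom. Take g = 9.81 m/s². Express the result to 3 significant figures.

Here I = (2/5)MR², so the shape factor k = I/(MR²) = 0.4.
Pure rolling means v = ωR; then KE = ½Mv² + ½I(v/R)² = ½(1+k)Mv² = (7/10)Mv².
The vertical drop is h = L sinθ = 3.83 × sin30.9° = 1.967 m.
Setting Mgh = (7/10)Mv² gives v = √(2gh/(1+k)) = √(2·9.81·1.967/1.4) ≈ 5.25 m/s.

v ≈ 5.25 m/s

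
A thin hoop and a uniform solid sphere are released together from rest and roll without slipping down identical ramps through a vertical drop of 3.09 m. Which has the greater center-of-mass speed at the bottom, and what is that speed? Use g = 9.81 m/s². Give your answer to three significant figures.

For rolling without slipping, Mgh = ½(1+k)Mv² where k = I/(MR²), so v = √(2gh/(1+k)).
Thin hoop: k = 1, giving v = √(2×9.81×3.09/2) = 5.506 m/s.
Uniform solid sphere: k = 0.4, giving v = √(2×9.81×3.09/1.4) = 6.581 m/s.
The smaller k wins: the uniform solid sphere, at ≈ 6.58 m/s.

the uniform solid sphere, at v ≈ 6.58 m/s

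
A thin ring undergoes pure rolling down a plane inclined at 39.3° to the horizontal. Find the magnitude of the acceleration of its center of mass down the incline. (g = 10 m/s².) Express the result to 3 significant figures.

The moment of inertia is MR², giving k ≡ I/(MR²) = 1.
Along the incline Mg sinθ − f = Ma, and torque about the center fR = Iα = kMR²(a/R) gives f = kMa.
Eliminating f: Mg sinθ = (1+k)Ma, so a = g sinθ/(1+k) = 10 × sin39.3° / 2 ≈ 3.17 m/s².

a ≈ 3.17 m/s²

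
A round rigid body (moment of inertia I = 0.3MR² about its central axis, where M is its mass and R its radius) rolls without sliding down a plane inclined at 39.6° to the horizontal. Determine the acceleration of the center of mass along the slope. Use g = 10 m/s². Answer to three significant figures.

Here I = 0.3MR², so the shape factor k = I/(MR²) = 0.3.
Along the incline Mg sinθ − f = Ma, and torque about the center fR = Iα = kMR²(a/R) gives f = kMa.
Eliminating f: Mg sinθ = (1+k)Ma, so a = g sinθ/(1+k) = 10 × sin39.6° / 1.3 ≈ 4.90 m/s².

a ≈ 4.90 m/s²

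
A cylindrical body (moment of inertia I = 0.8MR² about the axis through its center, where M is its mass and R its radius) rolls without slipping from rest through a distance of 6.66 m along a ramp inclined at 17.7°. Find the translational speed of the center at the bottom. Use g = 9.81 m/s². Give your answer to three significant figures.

For this body I = 0.8MR², i.e. k = I/(MR²) = 0.8.
Pure rolling means v = ωR; then KE = ½Mv² + ½I(v/R)² = ½(1+k)Mv² = (9/10)Mv².
The vertical drop is h = L sinθ = 6.66 × sin17.7° = 2.025 m.
Energy conservation: Mgh = (9/10)Mv², so v = √(2gh/(1+k)) = √(2 × 9.81 × 2.025 / 1.8) ≈ 4.70 m/s.

v ≈ 4.70 m/s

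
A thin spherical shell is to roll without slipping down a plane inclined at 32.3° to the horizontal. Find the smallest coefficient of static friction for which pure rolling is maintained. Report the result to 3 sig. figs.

With I = (2/3)MR², the ratio k = I/(MR²) is 2/3.
Along the incline Mg sinθ − f = Ma, and torque about the center fR = Iα = kMR²(a/R) gives f = kMa.
These give a = g sinθ/(1+k) and the required friction f = kMg sinθ/(1+k).
With N = Mg cosθ, the no-slip condition f ≤ μN gives μ_min = f/N = k tanθ/(1+k).
μ_min = (2/3) × tan32.3° / 1.667 ≈ 0.253.

μ_min ≈ 0.253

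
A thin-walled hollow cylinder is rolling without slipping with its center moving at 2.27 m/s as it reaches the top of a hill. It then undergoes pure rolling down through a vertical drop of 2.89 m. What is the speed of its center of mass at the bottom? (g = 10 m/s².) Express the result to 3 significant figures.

For this body I = MR², i.e. k = I/(MR²) = 1.
Pure rolling means v = ωR; then KE = ½Mv² + ½I(v/R)² = ½(1+k)Mv² = Mv².
Conserving energy between top and bottom: Mv² = Mv₀² + Mgh, hence v² = v₀² + 2gh/(1+k).
v = √(2.27² + 2×10×2.89/2) = √34.05 ≈ 5.84 m/s.

v ≈ 5.84 m/s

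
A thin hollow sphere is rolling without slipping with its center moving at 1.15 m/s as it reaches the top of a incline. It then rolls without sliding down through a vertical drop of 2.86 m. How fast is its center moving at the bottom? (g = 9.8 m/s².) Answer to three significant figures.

For this body I = (2/3)MR², i.e. k = I/(MR²) = 2/3.
Pure rolling means v = ωR; then KE = ½Mv² + ½I(v/R)² = ½(1+k)Mv² = (5/6)Mv².
Conserving energy between top and bottom: (5/6)Mv² = (5/6)Mv₀² + Mgh, hence v² = v₀² + 2gh/(1+k).
v = √(1.15² + 2×9.8×2.86/1.667) = √34.96 ≈ 5.91 m/s.

v ≈ 5.91 m/s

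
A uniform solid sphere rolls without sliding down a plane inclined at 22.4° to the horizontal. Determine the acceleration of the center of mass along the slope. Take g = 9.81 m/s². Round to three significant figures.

a ≈ 2.67 m/s²

Here I = (2/5)MR², so the shape factor k = I/(MR²) = 0.4.
Newton's second law down the slope: Mg sinθ − f = Ma. The torque equation fR = Iα (with α = a/R) gives f = kMa.
Eliminating f: Mg sinθ = (1+k)Ma, so a = g sinθ/(1+k) = 9.81 × sin22.4° / 1.4 ≈ 2.67 m/s².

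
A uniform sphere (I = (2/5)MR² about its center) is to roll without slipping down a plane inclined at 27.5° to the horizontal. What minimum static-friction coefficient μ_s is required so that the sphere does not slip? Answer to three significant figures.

μ_min ≈ 0.149

For this body I = (2/5)MR², i.e. k = I/(MR²) = 0.4.
Translational: Mg sinθ − f = Ma. Rotational about the CM: fR = Iα = kMRa, so f = kMa.
These give a = g sinθ/(1+k) and the required friction f = kMg sinθ/(1+k).
The normal force is N = Mg cosθ, so μ_min = f/N = k tanθ/(1+k).
μ_min = 0.4 × tan27.5° / 1.4 ≈ 0.149.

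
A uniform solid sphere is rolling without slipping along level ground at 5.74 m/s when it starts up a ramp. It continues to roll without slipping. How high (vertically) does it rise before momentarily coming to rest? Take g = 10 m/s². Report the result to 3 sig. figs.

h ≈ 2.31 m

For this body I = (2/5)MR², i.e. k = I/(MR²) = 0.4.
The rolling condition ω = v/R makes the rotational term ½I(v/R)² = ½kMv², so KE_total = ½(1+k)Mv² = (7/10)Mv².
At the top the kinetic energy is zero, so (7/10)Mv₀² = Mgh.
Thus h = (1+k)v₀²/(2g) = 1.4 × 5.74² / (2 × 10) ≈ 2.31 m.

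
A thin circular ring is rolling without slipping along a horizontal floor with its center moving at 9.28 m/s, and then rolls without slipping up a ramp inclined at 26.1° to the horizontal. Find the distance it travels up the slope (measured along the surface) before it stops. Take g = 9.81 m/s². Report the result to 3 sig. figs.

d ≈ 20.0 m

Here I = MR², so the shape factor k = I/(MR²) = 1.
Rolling without slipping gives ω = v/R, so the total kinetic energy is ½Mv² + ½Iω² = ½(1+k)Mv² = Mv².
Setting this equal to Mgh gives the vertical rise h = (1+k)v₀²/(2g) = 2×9.28²/(2×9.81) = 8.779 m.
The distance along the slope is d = h/sinθ = 8.779/sin26.1° ≈ 20.0 m.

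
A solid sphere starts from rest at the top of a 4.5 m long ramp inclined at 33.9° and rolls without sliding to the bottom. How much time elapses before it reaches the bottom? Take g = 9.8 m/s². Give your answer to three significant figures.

Here I = (2/5)MR², so the shape factor k = I/(MR²) = 0.4.
Translational: Mg sinθ − f = Ma. Rotational about the CM: fR = Iα = kMRa, so f = kMa.
Hence a = g sinθ/(1+k) = 9.8×sin33.9°/1.4 = 3.904 m/s².
With constant a from rest, t = √(2L/a) = √(2·4.5/3.904) ≈ 1.52 s.

t ≈ 1.52 s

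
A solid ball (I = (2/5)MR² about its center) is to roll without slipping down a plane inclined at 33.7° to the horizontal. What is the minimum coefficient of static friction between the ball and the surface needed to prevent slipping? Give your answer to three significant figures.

μ_min ≈ 0.191

Here I = (2/5)MR², so the shape factor k = I/(MR²) = 0.4.
Along the incline Mg sinθ − f = Ma, and torque about the center fR = Iα = kMR²(a/R) gives f = kMa.
These give a = g sinθ/(1+k) and the required friction f = kMg sinθ/(1+k).
With N = Mg cosθ, the no-slip condition f ≤ μN gives μ_min = f/N = k tanθ/(1+k).
μ_min = 0.4 × tan33.7° / 1.4 ≈ 0.191.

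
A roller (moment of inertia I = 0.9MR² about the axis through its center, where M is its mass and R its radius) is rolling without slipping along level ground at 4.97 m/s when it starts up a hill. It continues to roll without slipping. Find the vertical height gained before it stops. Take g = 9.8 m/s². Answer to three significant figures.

h ≈ 2.39 m

Here I = 0.9MR², so the shape factor k = I/(MR²) = 0.9.
The rolling condition ω = v/R makes the rotational term ½I(v/R)² = ½kMv², so KE_total = ½(1+k)Mv² = (19/20)Mv².
At the top the kinetic energy is zero, so (19/20)Mv₀² = Mgh.
Thus h = (1+k)v₀²/(2g) = 1.9 × 4.97² / (2 × 9.8) ≈ 2.39 m.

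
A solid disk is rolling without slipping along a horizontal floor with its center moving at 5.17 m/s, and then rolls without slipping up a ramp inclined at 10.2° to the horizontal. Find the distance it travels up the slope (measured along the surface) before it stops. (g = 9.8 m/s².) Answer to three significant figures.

d ≈ 11.6 m

Here I = (1/2)MR², so the shape factor k = I/(MR²) = 0.5.
The rolling condition ω = v/R makes the rotational term ½I(v/R)² = ½kMv², so KE_total = ½(1+k)Mv² = (3/4)Mv².
Setting this equal to Mgh gives the vertical rise h = (1+k)v₀²/(2g) = 1.5×5.17²/(2×9.8) = 2.046 m.
Along the incline, d = h/sinθ = 2.046/sin10.2° ≈ 11.6 m.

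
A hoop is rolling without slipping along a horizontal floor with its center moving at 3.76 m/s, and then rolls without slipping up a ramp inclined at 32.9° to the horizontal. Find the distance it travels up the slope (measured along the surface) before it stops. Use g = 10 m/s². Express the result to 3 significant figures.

d ≈ 2.60 m

For this body I = MR², i.e. k = I/(MR²) = 1.
The rolling condition ω = v/R makes the rotational term ½I(v/R)² = ½kMv², so KE_total = ½(1+k)Mv² = Mv².
Setting this equal to Mgh gives the vertical rise h = (1+k)v₀²/(2g) = 2×3.76²/(2×10) = 1.414 m.
The distance along the slope is d = h/sinθ = 1.414/sin32.9° ≈ 2.60 m.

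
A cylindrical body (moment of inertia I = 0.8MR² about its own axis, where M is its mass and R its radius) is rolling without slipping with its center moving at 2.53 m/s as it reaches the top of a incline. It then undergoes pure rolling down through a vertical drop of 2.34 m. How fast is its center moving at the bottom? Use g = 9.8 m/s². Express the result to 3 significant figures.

v ≈ 5.65 m/s

For this body I = 0.8MR², i.e. k = I/(MR²) = 0.8.
The rolling condition ω = v/R makes the rotational term ½I(v/R)² = ½kMv², so KE_total = ½(1+k)Mv² = (9/10)Mv².
Energy conservation: (9/10)Mv₀² + Mgh = (9/10)Mv², so v² = v₀² + 2gh/(1+k).
v = √(2.53² + 2×9.8×2.34/1.8) = √31.88 ≈ 5.65 m/s.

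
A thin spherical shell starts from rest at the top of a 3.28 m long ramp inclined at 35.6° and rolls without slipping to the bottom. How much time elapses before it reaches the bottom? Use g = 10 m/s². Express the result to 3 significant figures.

For this body I = (2/3)MR², i.e. k = I/(MR²) = 2/3.
Newton's second law down the slope: Mg sinθ − f = Ma. The torque equation fR = Iα (with α = a/R) gives f = kMa.
Hence a = g sinθ/(1+k) = 10×sin35.6°/1.667 = 3.493 m/s².
With constant a from rest, t = √(2L/a) = √(2·3.28/3.493) ≈ 1.37 s.

t ≈ 1.37 s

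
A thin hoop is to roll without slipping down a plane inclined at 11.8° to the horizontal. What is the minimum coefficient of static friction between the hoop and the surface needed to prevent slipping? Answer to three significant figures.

μ_min ≈ 0.104

Here I = MR², so the shape factor k = I/(MR²) = 1.
Newton's second law down the slope: Mg sinθ − f = Ma. The torque equation fR = Iα (with α = a/R) gives f = kMa.
These give a = g sinθ/(1+k) and the required friction f = kMg sinθ/(1+k).
With N = Mg cosθ, the no-slip condition f ≤ μN gives μ_min = f/N = k tanθ/(1+k).
μ_min = 1 × tan11.8° / 2 ≈ 0.104.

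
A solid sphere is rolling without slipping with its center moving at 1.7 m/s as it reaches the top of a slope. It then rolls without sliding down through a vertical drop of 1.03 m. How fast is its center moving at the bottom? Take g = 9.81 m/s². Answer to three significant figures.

With I = (2/5)MR², the ratio k = I/(MR²) is 0.4.
Since it rolls without slipping, ω = v/R and KE = ½Mv² + ½Iω² = ½(1+k)Mv² = (7/10)Mv².
Energy conservation: (7/10)Mv₀² + Mgh = (7/10)Mv², so v² = v₀² + 2gh/(1+k).
v = √(1.7² + 2×9.81×1.03/1.4) = √17.32 ≈ 4.16 m/s.

v ≈ 4.16 m/s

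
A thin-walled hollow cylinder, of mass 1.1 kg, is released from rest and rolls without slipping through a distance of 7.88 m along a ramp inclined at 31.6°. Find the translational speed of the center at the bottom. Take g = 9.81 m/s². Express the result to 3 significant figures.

Here I = MR², so the shape factor k = I/(MR²) = 1.
Pure rolling means v = ωR; then KE = ½Mv² + ½I(v/R)² = ½(1+k)Mv² = Mv².
The vertical drop is h = L sinθ = 7.88 × sin31.6° = 4.129 m.
Setting Mgh = Mv² gives v = √(2gh/(1+k)) = √(2·9.81·4.129/2) ≈ 6.36 m/s.

v ≈ 6.36 m/s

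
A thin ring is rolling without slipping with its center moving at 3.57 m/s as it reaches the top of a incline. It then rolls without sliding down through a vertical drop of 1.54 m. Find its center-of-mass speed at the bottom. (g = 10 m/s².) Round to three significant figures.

v ≈ 5.31 m/s

The moment of inertia is MR², giving k ≡ I/(MR²) = 1.
Rolling without slipping gives ω = v/R, so the total kinetic energy is ½Mv² + ½Iω² = ½(1+k)Mv² = Mv².
Energy conservation: Mv₀² + Mgh = Mv², so v² = v₀² + 2gh/(1+k).
v = √(3.57² + 2×10×1.54/2) = √28.14 ≈ 5.31 m/s.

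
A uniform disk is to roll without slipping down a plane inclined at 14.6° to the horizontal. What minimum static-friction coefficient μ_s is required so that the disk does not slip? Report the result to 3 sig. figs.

For this body I = (1/2)MR², i.e. k = I/(MR²) = 0.5.
Translational: Mg sinθ − f = Ma. Rotational about the CM: fR = Iα = kMRa, so f = kMa.
These give a = g sinθ/(1+k) and the required friction f = kMg sinθ/(1+k).
With N = Mg cosθ, the no-slip condition f ≤ μN gives μ_min = f/N = k tanθ/(1+k).
μ_min = 0.5 × tan14.6° / 1.5 ≈ 0.0868.

μ_min ≈ 0.0868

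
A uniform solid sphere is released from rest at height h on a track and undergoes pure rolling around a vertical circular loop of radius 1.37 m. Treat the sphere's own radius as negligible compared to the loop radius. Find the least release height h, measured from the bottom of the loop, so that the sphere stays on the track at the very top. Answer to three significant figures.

Here I = (2/5)MR², so the shape factor k = I/(MR²) = 0.4.
At the top, contact is just lost when gravity alone supplies the centripetal force: Mg = Mv_top²/r, i.e. v_top² = gr.
With ω = v/R, the kinetic energy at speed v is ½(1+k)Mv² = (7/10)Mv².
Energy conservation from release (height h) to the top (height 2r): Mgh = Mg(2r) + (7/10)M·gr.
Thus h_min = 2r + (1+k)r/2 = r(2 + 1.4/2) = 1.37 × 2.7 ≈ 3.70 m.

h_min ≈ 3.70 m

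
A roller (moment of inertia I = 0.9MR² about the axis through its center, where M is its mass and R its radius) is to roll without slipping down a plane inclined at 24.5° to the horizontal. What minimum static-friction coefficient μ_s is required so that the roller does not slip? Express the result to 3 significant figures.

μ_min ≈ 0.216

With I = 0.9MR², the ratio k = I/(MR²) is 0.9.
Along the incline Mg sinθ − f = Ma, and torque about the center fR = Iα = kMR²(a/R) gives f = kMa.
These give a = g sinθ/(1+k) and the required friction f = kMg sinθ/(1+k).
With N = Mg cosθ, the no-slip condition f ≤ μN gives μ_min = f/N = k tanθ/(1+k).
μ_min = 0.9 × tan24.5° / 1.9 ≈ 0.216.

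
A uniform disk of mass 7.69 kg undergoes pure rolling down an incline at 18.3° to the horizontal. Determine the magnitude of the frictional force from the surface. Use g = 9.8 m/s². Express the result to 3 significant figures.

Here I = (1/2)MR², so the shape factor k = I/(MR²) = 0.5.
Newton's second law down the slope: Mg sinθ − f = Ma. The torque equation fR = Iα (with α = a/R) gives f = kMa.
Combining, a = g sinθ/(1+k) and f = kMa = kMg sinθ/(1+k).
f = 0.5 × 7.69 × 9.8 × sin18.3° / 1.5 ≈ 7.89 N.

f ≈ 7.89 N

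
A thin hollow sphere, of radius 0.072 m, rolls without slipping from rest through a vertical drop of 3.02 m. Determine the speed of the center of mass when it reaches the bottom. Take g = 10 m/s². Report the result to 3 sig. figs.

The moment of inertia is (2/3)MR², giving k ≡ I/(MR²) = 2/3.
Pure rolling means v = ωR; then KE = ½Mv² + ½I(v/R)² = ½(1+k)Mv² = (5/6)Mv².
Energy conservation: Mgh = (5/6)Mv², so v = √(2gh/(1+k)) = √(2 × 10 × 3.02 / 1.667) ≈ 6.02 m/s.

v ≈ 6.02 m/s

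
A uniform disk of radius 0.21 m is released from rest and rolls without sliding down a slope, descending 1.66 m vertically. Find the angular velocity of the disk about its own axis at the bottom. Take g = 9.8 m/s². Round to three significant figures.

ω ≈ 22.2 rad/s

Here I = (1/2)MR², so the shape factor k = I/(MR²) = 0.5.
Rolling without slipping gives ω = v/R, so the total kinetic energy is ½Mv² + ½Iω² = ½(1+k)Mv² = (3/4)Mv².
Energy conservation Mgh = ½(1+k)Mv² gives v = √(2gh/(1+k)) = √(2 × 9.8 × 1.66 / 1.5) = 4.657 m/s.
Then ω = v/R = 4.657 / 0.21 ≈ 22.2 rad/s.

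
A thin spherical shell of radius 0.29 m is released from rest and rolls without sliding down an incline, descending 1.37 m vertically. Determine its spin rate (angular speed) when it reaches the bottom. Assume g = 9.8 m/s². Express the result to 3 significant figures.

ω ≈ 13.8 rad/s

With I = (2/3)MR², the ratio k = I/(MR²) is 2/3.
Since it rolls without slipping, ω = v/R and KE = ½Mv² + ½Iω² = ½(1+k)Mv² = (5/6)Mv².
Energy conservation Mgh = ½(1+k)Mv² gives v = √(2gh/(1+k)) = √(2 × 9.8 × 1.37 / 1.667) = 4.014 m/s.
The angular speed follows from ω = v/R = 4.014/0.29 ≈ 13.8 rad/s.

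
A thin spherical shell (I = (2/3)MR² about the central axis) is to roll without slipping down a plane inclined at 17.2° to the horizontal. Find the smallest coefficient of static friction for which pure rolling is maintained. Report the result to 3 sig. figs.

The moment of inertia is (2/3)MR², giving k ≡ I/(MR²) = 2/3.
Along the incline Mg sinθ − f = Ma, and torque about the center fR = Iα = kMR²(a/R) gives f = kMa.
These give a = g sinθ/(1+k) and the required friction f = kMg sinθ/(1+k).
The normal force is N = Mg cosθ, so μ_min = f/N = k tanθ/(1+k).
μ_min = (2/3) × tan17.2° / 1.667 ≈ 0.124.

μ_min ≈ 0.124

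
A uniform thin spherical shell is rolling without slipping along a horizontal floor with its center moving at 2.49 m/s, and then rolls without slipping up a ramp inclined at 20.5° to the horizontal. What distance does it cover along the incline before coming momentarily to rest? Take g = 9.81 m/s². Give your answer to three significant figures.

d ≈ 1.50 m

Here I = (2/3)MR², so the shape factor k = I/(MR²) = 2/3.
The rolling condition ω = v/R makes the rotational term ½I(v/R)² = ½kMv², so KE_total = ½(1+k)Mv² = (5/6)Mv².
Setting this equal to Mgh gives the vertical rise h = (1+k)v₀²/(2g) = 1.667×2.49²/(2×9.81) = 0.5267 m.
The distance along the slope is d = h/sinθ = 0.5267/sin20.5° ≈ 1.50 m.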